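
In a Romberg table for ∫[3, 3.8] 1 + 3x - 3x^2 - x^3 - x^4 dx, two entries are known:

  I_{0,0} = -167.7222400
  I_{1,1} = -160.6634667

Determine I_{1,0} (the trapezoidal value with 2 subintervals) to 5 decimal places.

From I_{1,1} = (4·I_{1,0} − I_{0,0})/3, solve for I_{1,0}:
4·I_{1,0} = 3·(-160.6634667) + (-167.7222400) = -649.7126401
I_{1,0} = -162.4281600

-162.42816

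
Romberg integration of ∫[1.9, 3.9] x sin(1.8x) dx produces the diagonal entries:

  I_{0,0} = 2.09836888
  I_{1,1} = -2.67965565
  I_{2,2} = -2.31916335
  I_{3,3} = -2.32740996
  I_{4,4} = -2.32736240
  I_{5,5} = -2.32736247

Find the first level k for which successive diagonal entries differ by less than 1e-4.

k = 4

|I_{1,1} − I_{0,0}| = 4.77802453 ≥ 1e-4
|I_{2,2} − I_{1,1}| = 0.36049230 ≥ 1e-4
|I_{3,3} − I_{2,2}| = 0.00824661 ≥ 1e-4
|I_{4,4} − I_{3,3}| = 0.00004756 < 1e-4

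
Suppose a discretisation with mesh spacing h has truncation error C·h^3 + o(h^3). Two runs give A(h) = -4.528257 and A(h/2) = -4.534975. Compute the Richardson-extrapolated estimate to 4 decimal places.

Extrapolated value = (8·A(h/2) − A(h)) / (8 − 1)
= (8·(-4.534975) − (-4.528257)) / 7
= -31.751543 / 7 = -4.535935

-4.5359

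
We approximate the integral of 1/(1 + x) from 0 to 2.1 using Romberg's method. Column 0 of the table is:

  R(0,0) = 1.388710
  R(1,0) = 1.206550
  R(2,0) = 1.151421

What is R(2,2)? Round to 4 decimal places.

Richardson extrapolation on the trapezoidal column (denominator 4−1=3):
R(1,1) = (4·1.206550 − 1.388710) / 3 = 1.145830
R(2,1) = 1.151421 + (1.151421 − 1.206550)/3 = 1.133045
R(2,2) = (16·1.133045 − 1.145830) / 15 = 1.132193

1.1322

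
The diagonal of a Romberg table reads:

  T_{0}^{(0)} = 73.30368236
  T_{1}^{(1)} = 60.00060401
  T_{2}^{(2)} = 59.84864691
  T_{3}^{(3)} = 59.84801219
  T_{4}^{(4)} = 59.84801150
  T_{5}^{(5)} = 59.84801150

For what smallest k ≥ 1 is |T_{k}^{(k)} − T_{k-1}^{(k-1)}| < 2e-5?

k = 4

|T_{1}^{(1)} − T_{0}^{(0)}| = 13.30307835 ≥ 2e-5
|T_{2}^{(2)} − T_{1}^{(1)}| = 0.15195710 ≥ 2e-5
|T_{3}^{(3)} − T_{2}^{(2)}| = 0.00063472 ≥ 2e-5
|T_{4}^{(4)} − T_{3}^{(3)}| = 0.00000069 < 2e-5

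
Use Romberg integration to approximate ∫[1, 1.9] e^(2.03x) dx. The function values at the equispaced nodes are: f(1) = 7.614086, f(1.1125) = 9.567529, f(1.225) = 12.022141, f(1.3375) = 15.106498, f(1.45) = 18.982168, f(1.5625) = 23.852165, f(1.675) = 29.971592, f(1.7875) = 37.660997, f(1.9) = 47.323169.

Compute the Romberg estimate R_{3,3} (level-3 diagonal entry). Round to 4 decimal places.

19.5611

R_{0,0} (trapezoid, 1 panel, h=0.9000): 24.721765
R_{1,0} (trapezoid, 2 panels, h=0.4500): 20.902858
R_{2,0} (trapezoid, 4 panels, h=0.2250): 19.900019
R_{3,0} (trapezoid, 8 panels, h=0.1125): 19.646068
R_{1,1} = 20.902858 + (20.902858 − 24.721765)/3 = 19.629889
R_{2,1} = 19.900019 + (19.900019 − 20.902858)/3 = 19.565739
R_{3,1} = 19.646068 + (19.646068 − 19.900019)/3 = 19.561418
R_{2,2} = 19.565739 + (19.565739 − 19.629889)/15 = 19.561462
R_{3,2} = 19.561418 + (19.561418 − 19.565739)/15 = 19.561130
R_{3,3} = 19.561130 + (19.561130 − 19.561462)/63 = 19.561125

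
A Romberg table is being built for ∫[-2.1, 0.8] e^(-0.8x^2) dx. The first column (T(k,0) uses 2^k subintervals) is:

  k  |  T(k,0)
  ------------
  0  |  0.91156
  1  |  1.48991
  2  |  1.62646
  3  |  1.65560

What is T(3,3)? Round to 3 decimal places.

1.665

Richardson extrapolation on the trapezoidal column (denominator 4−1=3):
T(1,1) = 1.48991 + (1.48991 − 0.91156)/3 = 1.68269
T(2,1) = 1.62646 + (1.62646 − 1.48991)/3 = 1.67198
T(3,1) = 1.65560 + (1.65560 − 1.62646)/3 = 1.66531
T(2,2) = 1.67198 + (1.67198 − 1.68269)/15 = 1.67127
T(3,2) = 1.66531 + (1.66531 − 1.67198)/15 = 1.66487
T(3,3) = 1.66487 + (1.66487 − 1.67127)/63 = 1.66477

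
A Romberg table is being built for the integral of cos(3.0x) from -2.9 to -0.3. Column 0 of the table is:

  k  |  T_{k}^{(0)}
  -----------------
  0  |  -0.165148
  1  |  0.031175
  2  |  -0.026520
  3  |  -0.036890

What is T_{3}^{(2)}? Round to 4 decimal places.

-0.0400

T_{2}^{(1)} = -0.026520 + (-0.026520 − 0.031175)/3 = -0.045752
T_{3}^{(1)} = -0.036890 + (-0.036890 − (-0.026520))/3 = -0.040347
T_{3}^{(2)} = -0.040347 + (-0.040347 − (-0.045752))/15 = -0.039987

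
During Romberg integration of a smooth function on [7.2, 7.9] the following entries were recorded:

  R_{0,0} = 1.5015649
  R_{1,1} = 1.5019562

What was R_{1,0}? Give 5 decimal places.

1.50186

From R_{1,1} = (4·R_{1,0} − R_{0,0})/3, solve for R_{1,0}:
4·R_{1,0} = 3·1.5019562 + 1.5015649 = 6.0074335
R_{1,0} = 1.5018584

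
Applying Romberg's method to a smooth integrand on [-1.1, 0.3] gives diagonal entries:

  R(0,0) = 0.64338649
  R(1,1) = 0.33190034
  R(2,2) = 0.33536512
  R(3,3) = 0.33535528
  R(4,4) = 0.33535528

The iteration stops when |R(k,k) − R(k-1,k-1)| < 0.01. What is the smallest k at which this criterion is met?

k = 2

|R(1,1) − R(0,0)| = 0.31148615 ≥ 0.01
|R(2,2) − R(1,1)| = 0.00346478 < 0.01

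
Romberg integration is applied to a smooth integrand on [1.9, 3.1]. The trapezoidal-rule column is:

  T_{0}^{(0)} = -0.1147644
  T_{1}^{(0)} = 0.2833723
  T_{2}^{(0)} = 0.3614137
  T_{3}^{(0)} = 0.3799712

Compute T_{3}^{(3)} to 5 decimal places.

T_{1}^{(1)} = (4·0.2833723 − (-0.1147644)) / 3 = 0.4160845
T_{2}^{(1)} = (4·0.3614137 − 0.2833723) / 3 = 0.3874275
T_{3}^{(1)} = (4·0.3799712 − 0.3614137) / 3 = 0.3861570
T_{2}^{(2)} = 0.3874275 + (0.3874275 − 0.4160845)/15 = 0.3855170
T_{3}^{(2)} = (16·0.3861570 − 0.3874275) / 15 = 0.3860723
T_{3}^{(3)} = (64·0.3860723 − 0.3855170) / 63 = 0.3860811

0.38608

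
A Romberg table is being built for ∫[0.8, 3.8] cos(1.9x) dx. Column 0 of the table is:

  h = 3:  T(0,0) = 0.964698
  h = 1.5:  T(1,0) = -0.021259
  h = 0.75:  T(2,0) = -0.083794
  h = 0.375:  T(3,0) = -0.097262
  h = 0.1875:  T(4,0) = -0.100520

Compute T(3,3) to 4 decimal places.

-0.1018

Richardson extrapolation on the trapezoidal column (denominator 4−1=3):
T(1,1) = (4·(-0.021259) − 0.964698) / 3 = -0.349911
T(2,1) = (4·(-0.083794) − (-0.021259)) / 3 = -0.104639
T(3,1) = -0.097262 + (-0.097262 − (-0.083794))/3 = -0.101751
T(2,2) = (16·(-0.104639) − (-0.349911)) / 15 = -0.088288
T(3,2) = (16·(-0.101751) − (-0.104639)) / 15 = -0.101558
T(3,3) = (64·(-0.101558) − (-0.088288)) / 63 = -0.101769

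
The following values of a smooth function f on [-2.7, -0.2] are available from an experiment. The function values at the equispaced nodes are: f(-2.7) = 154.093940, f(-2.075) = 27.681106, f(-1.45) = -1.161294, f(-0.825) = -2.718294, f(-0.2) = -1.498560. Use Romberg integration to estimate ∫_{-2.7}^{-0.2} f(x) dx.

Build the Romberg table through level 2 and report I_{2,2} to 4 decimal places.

51.4734

I_{0,0} (trapezoid, 1 panel, h=2.5000): 190.744225
I_{1,0} (trapezoid, 2 panels, h=1.2500): 93.920495
I_{2,0} (trapezoid, 4 panels, h=0.6250): 62.562005
I_{1,1} = 93.920495 + (93.920495 − 190.744225)/3 = 61.645918
I_{2,1} = 62.562005 + (62.562005 − 93.920495)/3 = 52.109175
I_{2,2} = 52.109175 + (52.109175 − 61.645918)/15 = 51.473392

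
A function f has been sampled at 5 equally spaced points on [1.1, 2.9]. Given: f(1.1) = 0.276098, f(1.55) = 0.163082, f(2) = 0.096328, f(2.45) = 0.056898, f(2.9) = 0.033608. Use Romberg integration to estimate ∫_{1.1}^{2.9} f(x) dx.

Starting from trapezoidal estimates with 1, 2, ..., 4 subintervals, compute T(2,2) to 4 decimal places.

0.2073

T(0,0) (trapezoid, 1 panel, h=1.8000): 0.278735
T(1,0) (trapezoid, 2 panels, h=0.9000): 0.226063
T(2,0) (trapezoid, 4 panels, h=0.4500): 0.212022
T(1,1) = 0.226063 + (0.226063 − 0.278735)/3 = 0.208506
T(2,1) = 0.212022 + (0.212022 − 0.226063)/3 = 0.207342
T(2,2) = 0.207342 + (0.207342 − 0.208506)/15 = 0.207264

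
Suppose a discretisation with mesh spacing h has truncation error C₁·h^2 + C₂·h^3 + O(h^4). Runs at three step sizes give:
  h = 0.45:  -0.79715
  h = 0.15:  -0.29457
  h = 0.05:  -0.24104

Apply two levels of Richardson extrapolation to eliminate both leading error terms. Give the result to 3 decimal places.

First eliminate the h^2 term (factor 3^2 = 9):
  B₁ = (9·(-0.29457) − (-0.79715))/8 = -0.23175
  B₂ = (9·(-0.24104) − (-0.29457))/8 = -0.23435
Then eliminate the h^3 term (factor 3^3 = 27):
  (27·(-0.23435) − (-0.23175))/26 = -0.23445

-0.234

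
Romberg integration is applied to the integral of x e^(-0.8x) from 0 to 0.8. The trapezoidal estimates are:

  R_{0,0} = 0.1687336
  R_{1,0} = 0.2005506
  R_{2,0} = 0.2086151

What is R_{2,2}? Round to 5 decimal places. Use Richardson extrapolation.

0.21131

R_{1,1} = 0.2005506 + (0.2005506 − 0.1687336)/3 = 0.2111563
R_{2,1} = (4·0.2086151 − 0.2005506) / 3 = 0.2113033
R_{2,2} = 0.2113033 + (0.2113033 − 0.2111563)/15 = 0.2113131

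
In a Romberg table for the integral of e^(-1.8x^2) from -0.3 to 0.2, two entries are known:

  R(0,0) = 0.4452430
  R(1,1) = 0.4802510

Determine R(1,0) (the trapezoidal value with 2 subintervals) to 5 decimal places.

0.47150

From R(1,1) = (4·R(1,0) − R(0,0))/3, solve for R(1,0):
4·R(1,0) = 3·0.4802510 + 0.4452430 = 1.8859960
R(1,0) = 0.4714990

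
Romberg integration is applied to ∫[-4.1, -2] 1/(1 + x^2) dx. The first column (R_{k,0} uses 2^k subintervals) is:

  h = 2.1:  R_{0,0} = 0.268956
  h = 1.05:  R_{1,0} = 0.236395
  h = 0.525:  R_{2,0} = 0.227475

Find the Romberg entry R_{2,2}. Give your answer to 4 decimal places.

0.2244

R_{1,1} = (4·0.236395 − 0.268956) / 3 = 0.225541
R_{2,1} = (4·0.227475 − 0.236395) / 3 = 0.224502
R_{2,2} = 0.224502 + (0.224502 − 0.225541)/15 = 0.224433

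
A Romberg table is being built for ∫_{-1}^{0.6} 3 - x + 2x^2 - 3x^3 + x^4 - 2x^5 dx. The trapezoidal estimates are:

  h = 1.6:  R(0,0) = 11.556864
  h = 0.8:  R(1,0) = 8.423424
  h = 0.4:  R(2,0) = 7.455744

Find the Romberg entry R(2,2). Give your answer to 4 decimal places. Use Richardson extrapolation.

R(1,1) = (4·8.423424 − 11.556864) / 3 = 7.378944
R(2,1) = (4·7.455744 − 8.423424) / 3 = 7.133184
R(2,2) = 7.133184 + (7.133184 − 7.378944)/15 = 7.116800

7.1168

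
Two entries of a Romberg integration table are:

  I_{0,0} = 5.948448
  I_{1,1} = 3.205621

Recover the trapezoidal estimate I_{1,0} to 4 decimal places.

3.8913

From I_{1,1} = (4·I_{1,0} − I_{0,0})/3, solve for I_{1,0}:
4·I_{1,0} = 3·3.205621 + 5.948448 = 15.565311
I_{1,0} = 3.891328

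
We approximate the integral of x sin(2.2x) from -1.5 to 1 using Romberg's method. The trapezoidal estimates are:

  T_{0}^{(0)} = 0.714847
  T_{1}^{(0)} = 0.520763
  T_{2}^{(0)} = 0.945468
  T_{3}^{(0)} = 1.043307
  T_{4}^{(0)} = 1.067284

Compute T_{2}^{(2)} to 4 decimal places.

1.1291

Richardson extrapolation on the trapezoidal column (denominator 4−1=3):
T_{1}^{(1)} = (4·0.520763 − 0.714847) / 3 = 0.456068
T_{2}^{(1)} = 0.945468 + (0.945468 − 0.520763)/3 = 1.087036
T_{2}^{(2)} = (16·1.087036 − 0.456068) / 15 = 1.129101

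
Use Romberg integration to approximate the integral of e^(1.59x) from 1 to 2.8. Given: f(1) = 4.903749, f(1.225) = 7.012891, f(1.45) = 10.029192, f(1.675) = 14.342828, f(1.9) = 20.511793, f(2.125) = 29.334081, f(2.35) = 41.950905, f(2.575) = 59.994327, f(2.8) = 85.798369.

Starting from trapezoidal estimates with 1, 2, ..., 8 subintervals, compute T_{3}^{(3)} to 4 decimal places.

50.8772

T_{0}^{(0)} (trapezoid, 1 panel, h=1.8000): 81.631906
T_{1}^{(0)} (trapezoid, 2 panels, h=0.9000): 59.276567
T_{2}^{(0)} (trapezoid, 4 panels, h=0.4500): 53.029327
T_{3}^{(0)} (trapezoid, 8 panels, h=0.2250): 51.418592
T_{1}^{(1)} = 59.276567 + (59.276567 − 81.631906)/3 = 51.824787
T_{2}^{(1)} = 53.029327 + (53.029327 − 59.276567)/3 = 50.946914
T_{3}^{(1)} = 51.418592 + (51.418592 − 53.029327)/3 = 50.881680
T_{2}^{(2)} = 50.946914 + (50.946914 − 51.824787)/15 = 50.888389
T_{3}^{(2)} = 50.881680 + (50.881680 − 50.946914)/15 = 50.877331
T_{3}^{(3)} = 50.877331 + (50.877331 − 50.888389)/63 = 50.877155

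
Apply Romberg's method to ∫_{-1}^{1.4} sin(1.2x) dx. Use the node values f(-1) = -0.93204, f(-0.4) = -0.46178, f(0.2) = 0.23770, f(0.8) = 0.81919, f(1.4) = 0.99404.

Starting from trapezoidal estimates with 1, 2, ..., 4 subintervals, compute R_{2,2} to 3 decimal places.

R_{0,0} (trapezoid, 1 panel, h=2.4000): 0.07440
R_{1,0} (trapezoid, 2 panels, h=1.2000): 0.32244
R_{2,0} (trapezoid, 4 panels, h=0.6000): 0.37567
R_{1,1} = 0.32244 + (0.32244 − 0.07440)/3 = 0.40512
R_{2,1} = 0.37567 + (0.37567 − 0.32244)/3 = 0.39341
R_{2,2} = 0.39341 + (0.39341 − 0.40512)/15 = 0.39263

0.393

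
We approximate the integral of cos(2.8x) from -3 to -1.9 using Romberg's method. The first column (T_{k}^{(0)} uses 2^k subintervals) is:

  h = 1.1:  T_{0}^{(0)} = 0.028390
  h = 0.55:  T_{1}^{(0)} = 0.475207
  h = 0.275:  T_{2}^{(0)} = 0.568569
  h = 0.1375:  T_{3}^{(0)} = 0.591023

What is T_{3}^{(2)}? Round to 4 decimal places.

0.5984

T_{2}^{(1)} = 0.568569 + (0.568569 − 0.475207)/3 = 0.599690
T_{3}^{(1)} = (4·0.591023 − 0.568569) / 3 = 0.598508
T_{3}^{(2)} = (16·0.598508 − 0.599690) / 15 = 0.598429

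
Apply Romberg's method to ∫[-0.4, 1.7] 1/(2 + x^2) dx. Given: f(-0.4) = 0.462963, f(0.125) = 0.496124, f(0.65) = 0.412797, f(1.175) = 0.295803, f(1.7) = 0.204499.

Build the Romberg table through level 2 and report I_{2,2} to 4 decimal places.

0.8159

I_{0,0} (trapezoid, 1 panel, h=2.1000): 0.700835
I_{1,0} (trapezoid, 2 panels, h=1.0500): 0.783854
I_{2,0} (trapezoid, 4 panels, h=0.5250): 0.807689
I_{1,1} = 0.783854 + (0.783854 − 0.700835)/3 = 0.811527
I_{2,1} = 0.807689 + (0.807689 − 0.783854)/3 = 0.815634
I_{2,2} = 0.815634 + (0.815634 − 0.811527)/15 = 0.815908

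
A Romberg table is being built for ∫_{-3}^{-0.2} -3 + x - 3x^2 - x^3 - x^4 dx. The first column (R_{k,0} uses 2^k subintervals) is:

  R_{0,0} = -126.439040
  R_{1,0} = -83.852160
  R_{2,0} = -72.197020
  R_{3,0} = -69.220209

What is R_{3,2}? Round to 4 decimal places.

R_{2,1} = (4·(-72.197020) − (-83.852160)) / 3 = -68.311973
R_{3,1} = -69.220209 + (-69.220209 − (-72.197020))/3 = -68.227939
R_{3,2} = -68.227939 + (-68.227939 − (-68.311973))/15 = -68.222337

-68.2223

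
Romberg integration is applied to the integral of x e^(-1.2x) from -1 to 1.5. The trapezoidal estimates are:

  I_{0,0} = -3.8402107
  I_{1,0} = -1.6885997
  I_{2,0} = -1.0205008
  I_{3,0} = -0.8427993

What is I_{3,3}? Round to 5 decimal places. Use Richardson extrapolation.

-0.78256

I_{1,1} = -1.6885997 + (-1.6885997 − (-3.8402107))/3 = -0.9713960
I_{2,1} = -1.0205008 + (-1.0205008 − (-1.6885997))/3 = -0.7978012
I_{3,1} = -0.8427993 + (-0.8427993 − (-1.0205008))/3 = -0.7835655
I_{2,2} = -0.7978012 + (-0.7978012 − (-0.9713960))/15 = -0.7862282
I_{3,2} = -0.7835655 + (-0.7835655 − (-0.7978012))/15 = -0.7826165
I_{3,3} = (64·(-0.7826165) − (-0.7862282)) / 63 = -0.7825592
(Column j=1 coincides with Simpson's rule on the same nodes.)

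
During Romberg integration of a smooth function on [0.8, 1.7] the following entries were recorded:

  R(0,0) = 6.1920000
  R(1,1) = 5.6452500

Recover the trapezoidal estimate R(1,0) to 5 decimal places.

5.78194

From R(1,1) = (4·R(1,0) − R(0,0))/3, solve for R(1,0):
4·R(1,0) = 3·5.6452500 + 6.1920000 = 23.1277500
R(1,0) = 5.7819375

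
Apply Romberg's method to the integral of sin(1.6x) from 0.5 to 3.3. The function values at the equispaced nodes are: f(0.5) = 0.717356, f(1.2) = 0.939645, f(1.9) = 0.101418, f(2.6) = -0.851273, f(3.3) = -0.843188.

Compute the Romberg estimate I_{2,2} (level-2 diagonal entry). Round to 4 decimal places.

I_{0,0} (trapezoid, 1 panel, h=2.8000): -0.176165
I_{1,0} (trapezoid, 2 panels, h=1.4000): 0.053903
I_{2,0} (trapezoid, 4 panels, h=0.7000): 0.088812
I_{1,1} = 0.053903 + (0.053903 − (-0.176165))/3 = 0.130592
I_{2,1} = 0.088812 + (0.088812 − 0.053903)/3 = 0.100448
I_{2,2} = 0.100448 + (0.100448 − 0.130592)/15 = 0.098438

0.0984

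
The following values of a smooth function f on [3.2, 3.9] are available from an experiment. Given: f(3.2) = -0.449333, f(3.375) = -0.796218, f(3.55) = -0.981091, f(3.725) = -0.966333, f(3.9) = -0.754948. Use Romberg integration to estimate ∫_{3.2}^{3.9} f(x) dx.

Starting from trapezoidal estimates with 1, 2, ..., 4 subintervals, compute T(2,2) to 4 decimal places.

-0.5958

T(0,0) (trapezoid, 1 panel, h=0.7000): -0.421498
T(1,0) (trapezoid, 2 panels, h=0.3500): -0.554131
T(2,0) (trapezoid, 4 panels, h=0.1750): -0.585512
T(1,1) = -0.554131 + (-0.554131 − (-0.421498))/3 = -0.598342
T(2,1) = -0.585512 + (-0.585512 − (-0.554131))/3 = -0.595972
T(2,2) = -0.595972 + (-0.595972 − (-0.598342))/15 = -0.595814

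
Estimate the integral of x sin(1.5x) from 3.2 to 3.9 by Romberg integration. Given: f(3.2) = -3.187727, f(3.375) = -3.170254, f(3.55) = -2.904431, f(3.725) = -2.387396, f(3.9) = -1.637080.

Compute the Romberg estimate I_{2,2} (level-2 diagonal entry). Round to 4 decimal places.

I_{0,0} (trapezoid, 1 panel, h=0.7000): -1.688682
I_{1,0} (trapezoid, 2 panels, h=0.3500): -1.860892
I_{2,0} (trapezoid, 4 panels, h=0.1750): -1.903035
I_{1,1} = -1.860892 + (-1.860892 − (-1.688682))/3 = -1.918295
I_{2,1} = -1.903035 + (-1.903035 − (-1.860892))/3 = -1.917083
I_{2,2} = -1.917083 + (-1.917083 − (-1.918295))/15 = -1.917002

-1.9170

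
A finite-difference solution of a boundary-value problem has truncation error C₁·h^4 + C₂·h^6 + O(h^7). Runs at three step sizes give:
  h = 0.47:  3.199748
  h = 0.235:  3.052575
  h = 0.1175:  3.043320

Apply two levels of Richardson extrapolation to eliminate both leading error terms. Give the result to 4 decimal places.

3.0427

First eliminate the h^4 term (factor 2^4 = 16):
  B₁ = (16·3.052575 − 3.199748)/15 = 3.042763
  B₂ = (16·3.043320 − 3.052575)/15 = 3.042703
Then eliminate the h^6 term (factor 2^6 = 64):
  (64·3.042703 − 3.042763)/63 = 3.042702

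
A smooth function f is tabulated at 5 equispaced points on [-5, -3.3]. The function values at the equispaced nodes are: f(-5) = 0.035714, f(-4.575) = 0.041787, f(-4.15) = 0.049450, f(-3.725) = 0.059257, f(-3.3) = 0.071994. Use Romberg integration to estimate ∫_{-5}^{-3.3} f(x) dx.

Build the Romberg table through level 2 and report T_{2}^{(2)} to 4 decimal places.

0.0865

T_{0}^{(0)} (trapezoid, 1 panel, h=1.7000): 0.091552
T_{1}^{(0)} (trapezoid, 2 panels, h=0.8500): 0.087808
T_{2}^{(0)} (trapezoid, 4 panels, h=0.4250): 0.086848
T_{1}^{(1)} = 0.087808 + (0.087808 − 0.091552)/3 = 0.086560
T_{2}^{(1)} = 0.086848 + (0.086848 − 0.087808)/3 = 0.086528
T_{2}^{(2)} = 0.086528 + (0.086528 − 0.086560)/15 = 0.086526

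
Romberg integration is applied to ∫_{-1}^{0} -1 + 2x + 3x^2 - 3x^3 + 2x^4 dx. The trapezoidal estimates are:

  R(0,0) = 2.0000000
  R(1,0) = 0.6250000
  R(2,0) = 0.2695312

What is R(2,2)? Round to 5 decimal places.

R(1,1) = 0.6250000 + (0.6250000 − 2.0000000)/3 = 0.1666667
R(2,1) = 0.2695312 + (0.2695312 − 0.6250000)/3 = 0.1510416
R(2,2) = 0.1510416 + (0.1510416 − 0.1666667)/15 = 0.1499999

0.15000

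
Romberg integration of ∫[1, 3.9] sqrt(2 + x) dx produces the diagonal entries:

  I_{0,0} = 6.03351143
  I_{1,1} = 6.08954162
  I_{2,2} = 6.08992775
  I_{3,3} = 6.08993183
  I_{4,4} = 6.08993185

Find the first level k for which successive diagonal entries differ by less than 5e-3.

k = 2

|I_{1,1} − I_{0,0}| = 0.05603019 ≥ 5e-3
|I_{2,2} − I_{1,1}| = 0.00038613 < 5e-3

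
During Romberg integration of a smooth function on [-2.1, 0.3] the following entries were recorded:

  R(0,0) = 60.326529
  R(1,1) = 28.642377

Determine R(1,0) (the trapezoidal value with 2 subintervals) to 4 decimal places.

From R(1,1) = (4·R(1,0) − R(0,0))/3, solve for R(1,0):
4·R(1,0) = 3·28.642377 + 60.326529 = 146.253660
R(1,0) = 36.563415

36.5634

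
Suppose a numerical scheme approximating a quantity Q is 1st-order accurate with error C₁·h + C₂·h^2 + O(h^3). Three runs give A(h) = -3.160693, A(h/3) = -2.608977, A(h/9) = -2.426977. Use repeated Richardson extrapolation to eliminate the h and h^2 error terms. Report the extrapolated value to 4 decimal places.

-2.3363

First eliminate the h term (factor 3^1 = 3):
  B₁ = (3·(-2.608977) − (-3.160693))/2 = -2.333119
  B₂ = (3·(-2.426977) − (-2.608977))/2 = -2.335977
Then eliminate the h^2 term (factor 3^2 = 9):
  (9·(-2.335977) − (-2.333119))/8 = -2.336334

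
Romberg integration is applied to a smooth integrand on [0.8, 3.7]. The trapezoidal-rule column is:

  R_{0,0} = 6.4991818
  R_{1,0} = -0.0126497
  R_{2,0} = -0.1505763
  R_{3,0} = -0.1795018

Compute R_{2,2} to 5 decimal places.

-0.06410

Richardson extrapolation on the trapezoidal column (denominator 4−1=3):
R_{1,1} = (4·(-0.0126497) − 6.4991818) / 3 = -2.1832602
R_{2,1} = (4·(-0.1505763) − (-0.0126497)) / 3 = -0.1965518
R_{2,2} = (16·(-0.1965518) − (-2.1832602)) / 15 = -0.0641046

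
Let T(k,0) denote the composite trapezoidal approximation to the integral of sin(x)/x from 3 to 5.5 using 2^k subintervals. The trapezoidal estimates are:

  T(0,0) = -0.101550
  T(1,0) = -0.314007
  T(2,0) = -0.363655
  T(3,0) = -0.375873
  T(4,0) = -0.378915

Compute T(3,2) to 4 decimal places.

T(2,1) = (4·(-0.363655) − (-0.314007)) / 3 = -0.380204
T(3,1) = (4·(-0.375873) − (-0.363655)) / 3 = -0.379946
T(3,2) = -0.379946 + (-0.379946 − (-0.380204))/15 = -0.379929

-0.3799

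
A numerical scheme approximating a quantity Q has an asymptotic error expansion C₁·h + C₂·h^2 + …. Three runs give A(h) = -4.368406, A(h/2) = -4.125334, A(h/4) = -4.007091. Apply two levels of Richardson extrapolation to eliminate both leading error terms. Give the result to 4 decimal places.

First eliminate the h term (factor 2^1 = 2):
  B₁ = (2·(-4.125334) − (-4.368406))/1 = -3.882262
  B₂ = (2·(-4.007091) − (-4.125334))/1 = -3.888848
Then eliminate the h^2 term (factor 2^2 = 4):
  (4·(-3.888848) − (-3.882262))/3 = -3.891043

-3.8910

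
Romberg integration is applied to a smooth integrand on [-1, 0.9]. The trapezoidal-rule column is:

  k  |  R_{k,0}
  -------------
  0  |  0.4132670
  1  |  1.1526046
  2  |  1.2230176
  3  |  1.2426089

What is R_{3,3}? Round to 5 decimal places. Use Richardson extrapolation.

1.24952

R_{1,1} = (4·1.1526046 − 0.4132670) / 3 = 1.3990505
R_{2,1} = 1.2230176 + (1.2230176 − 1.1526046)/3 = 1.2464886
R_{3,1} = (4·1.2426089 − 1.2230176) / 3 = 1.2491393
R_{2,2} = (16·1.2464886 − 1.3990505) / 15 = 1.2363178
R_{3,2} = 1.2491393 + (1.2491393 − 1.2464886)/15 = 1.2493160
R_{3,3} = (64·1.2493160 − 1.2363178) / 63 = 1.2495223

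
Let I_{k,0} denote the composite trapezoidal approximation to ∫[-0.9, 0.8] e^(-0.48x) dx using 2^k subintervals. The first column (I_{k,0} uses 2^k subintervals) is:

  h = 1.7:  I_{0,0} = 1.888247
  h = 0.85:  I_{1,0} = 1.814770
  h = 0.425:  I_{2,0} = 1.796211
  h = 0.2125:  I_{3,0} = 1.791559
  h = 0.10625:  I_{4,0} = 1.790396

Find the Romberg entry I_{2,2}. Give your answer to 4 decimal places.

Richardson extrapolation on the trapezoidal column (denominator 4−1=3):
I_{1,1} = (4·1.814770 − 1.888247) / 3 = 1.790278
I_{2,1} = (4·1.796211 − 1.814770) / 3 = 1.790025
I_{2,2} = 1.790025 + (1.790025 − 1.790278)/15 = 1.790008
(Column j=1 coincides with Simpson's rule on the same nodes.)

1.7900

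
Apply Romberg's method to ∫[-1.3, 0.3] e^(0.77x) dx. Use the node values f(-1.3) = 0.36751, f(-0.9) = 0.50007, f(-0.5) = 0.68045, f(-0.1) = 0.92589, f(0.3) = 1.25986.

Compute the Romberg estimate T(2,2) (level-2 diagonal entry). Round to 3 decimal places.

T(0,0) (trapezoid, 1 panel, h=1.6000): 1.30190
T(1,0) (trapezoid, 2 panels, h=0.8000): 1.19531
T(2,0) (trapezoid, 4 panels, h=0.4000): 1.16804
T(1,1) = 1.19531 + (1.19531 − 1.30190)/3 = 1.15978
T(2,1) = 1.16804 + (1.16804 − 1.19531)/3 = 1.15895
T(2,2) = 1.15895 + (1.15895 − 1.15978)/15 = 1.15889

1.159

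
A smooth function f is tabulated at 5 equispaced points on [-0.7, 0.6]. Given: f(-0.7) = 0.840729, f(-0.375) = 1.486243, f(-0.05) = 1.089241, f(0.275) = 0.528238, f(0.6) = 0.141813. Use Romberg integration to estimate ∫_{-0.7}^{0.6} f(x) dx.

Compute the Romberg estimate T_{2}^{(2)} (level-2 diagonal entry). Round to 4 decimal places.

T_{0}^{(0)} (trapezoid, 1 panel, h=1.3000): 0.638652
T_{1}^{(0)} (trapezoid, 2 panels, h=0.6500): 1.027333
T_{2}^{(0)} (trapezoid, 4 panels, h=0.3250): 1.168373
T_{1}^{(1)} = 1.027333 + (1.027333 − 0.638652)/3 = 1.156893
T_{2}^{(1)} = 1.168373 + (1.168373 − 1.027333)/3 = 1.215386
T_{2}^{(2)} = 1.215386 + (1.215386 − 1.156893)/15 = 1.219286

1.2193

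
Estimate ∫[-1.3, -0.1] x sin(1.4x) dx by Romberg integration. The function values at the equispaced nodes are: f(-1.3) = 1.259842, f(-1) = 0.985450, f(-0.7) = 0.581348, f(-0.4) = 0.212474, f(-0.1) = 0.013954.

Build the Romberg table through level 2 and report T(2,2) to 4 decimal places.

T(0,0) (trapezoid, 1 panel, h=1.2000): 0.764278
T(1,0) (trapezoid, 2 panels, h=0.6000): 0.730948
T(2,0) (trapezoid, 4 panels, h=0.3000): 0.724851
T(1,1) = 0.730948 + (0.730948 − 0.764278)/3 = 0.719838
T(2,1) = 0.724851 + (0.724851 − 0.730948)/3 = 0.722819
T(2,2) = 0.722819 + (0.722819 − 0.719838)/15 = 0.723018

0.7230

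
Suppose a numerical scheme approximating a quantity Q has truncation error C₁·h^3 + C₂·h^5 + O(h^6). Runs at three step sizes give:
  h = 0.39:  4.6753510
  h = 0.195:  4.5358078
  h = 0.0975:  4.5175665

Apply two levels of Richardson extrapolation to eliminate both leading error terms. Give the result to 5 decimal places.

4.51493

First eliminate the h^3 term (factor 2^3 = 8):
  B₁ = (8·4.5358078 − 4.6753510)/7 = 4.5158731
  B₂ = (8·4.5175665 − 4.5358078)/7 = 4.5149606
Then eliminate the h^5 term (factor 2^5 = 32):
  (32·4.5149606 − 4.5158731)/31 = 4.5149312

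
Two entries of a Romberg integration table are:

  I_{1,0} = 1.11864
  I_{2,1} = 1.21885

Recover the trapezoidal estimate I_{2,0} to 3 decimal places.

1.194

From I_{2,1} = (4·I_{2,0} − I_{1,0})/3, solve for I_{2,0}:
4·I_{2,0} = 3·1.21885 + 1.11864 = 4.77519
I_{2,0} = 1.19380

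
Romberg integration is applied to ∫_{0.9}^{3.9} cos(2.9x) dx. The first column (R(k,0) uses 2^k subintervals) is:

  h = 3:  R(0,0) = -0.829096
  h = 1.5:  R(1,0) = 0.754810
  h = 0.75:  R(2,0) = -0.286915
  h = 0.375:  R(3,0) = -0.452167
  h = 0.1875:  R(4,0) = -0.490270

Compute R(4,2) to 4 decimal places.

Richardson extrapolation on the trapezoidal column (denominator 4−1=3):
R(3,1) = (4·(-0.452167) − (-0.286915)) / 3 = -0.507251
R(4,1) = (4·(-0.490270) − (-0.452167)) / 3 = -0.502971
R(4,2) = -0.502971 + (-0.502971 − (-0.507251))/15 = -0.502686
(Column j=1 coincides with Simpson's rule on the same nodes.)

-0.5027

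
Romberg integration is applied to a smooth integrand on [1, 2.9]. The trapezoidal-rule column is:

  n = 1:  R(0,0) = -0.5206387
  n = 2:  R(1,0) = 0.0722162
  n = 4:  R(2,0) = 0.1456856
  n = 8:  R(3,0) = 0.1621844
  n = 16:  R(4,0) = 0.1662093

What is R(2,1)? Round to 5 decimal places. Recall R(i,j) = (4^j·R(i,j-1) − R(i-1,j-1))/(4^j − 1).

R(2,1) = (4·0.1456856 − 0.0722162) / 3 = 0.1701754

0.17018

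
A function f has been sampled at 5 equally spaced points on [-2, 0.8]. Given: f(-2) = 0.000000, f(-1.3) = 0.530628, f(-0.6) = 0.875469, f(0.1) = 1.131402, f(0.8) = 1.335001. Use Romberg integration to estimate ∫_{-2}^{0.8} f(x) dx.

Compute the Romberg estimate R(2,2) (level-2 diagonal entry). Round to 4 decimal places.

2.2722

R(0,0) (trapezoid, 1 panel, h=2.8000): 1.869001
R(1,0) (trapezoid, 2 panels, h=1.4000): 2.160157
R(2,0) (trapezoid, 4 panels, h=0.7000): 2.243500
R(1,1) = 2.160157 + (2.160157 − 1.869001)/3 = 2.257209
R(2,1) = 2.243500 + (2.243500 − 2.160157)/3 = 2.271281
R(2,2) = 2.271281 + (2.271281 − 2.257209)/15 = 2.272219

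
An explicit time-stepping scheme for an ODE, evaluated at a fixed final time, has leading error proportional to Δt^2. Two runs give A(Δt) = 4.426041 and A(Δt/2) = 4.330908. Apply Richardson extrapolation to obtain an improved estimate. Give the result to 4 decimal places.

The leading error scales as Δt^2; refining by a factor of 2 reduces it by 2^2 = 4.
Extrapolated value = (4·A(Δt/2) − A(Δt)) / (4 − 1)
= (4·4.330908 − 4.426041) / 3
= 12.897591 / 3 = 4.299197

4.2992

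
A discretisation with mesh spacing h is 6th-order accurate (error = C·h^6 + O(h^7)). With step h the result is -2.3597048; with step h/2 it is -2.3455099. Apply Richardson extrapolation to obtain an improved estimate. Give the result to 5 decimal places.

-2.34528

Extrapolated value = (64·A(h/2) − A(h)) / (64 − 1)
= (64·(-2.3455099) − (-2.3597048)) / 63
= -147.7529288 / 63 = -2.3452846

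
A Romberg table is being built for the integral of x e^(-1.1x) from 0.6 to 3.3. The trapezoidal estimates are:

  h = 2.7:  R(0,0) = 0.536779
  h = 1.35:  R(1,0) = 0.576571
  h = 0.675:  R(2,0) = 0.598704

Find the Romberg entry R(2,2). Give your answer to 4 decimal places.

R(1,1) = (4·0.576571 − 0.536779) / 3 = 0.589835
R(2,1) = 0.598704 + (0.598704 − 0.576571)/3 = 0.606082
R(2,2) = 0.606082 + (0.606082 − 0.589835)/15 = 0.607165

0.6072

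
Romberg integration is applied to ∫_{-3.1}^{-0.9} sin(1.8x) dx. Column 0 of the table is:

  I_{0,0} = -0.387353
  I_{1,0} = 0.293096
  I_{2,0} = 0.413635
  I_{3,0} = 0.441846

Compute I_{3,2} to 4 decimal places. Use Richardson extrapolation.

I_{2,1} = (4·0.413635 − 0.293096) / 3 = 0.453815
I_{3,1} = 0.441846 + (0.441846 − 0.413635)/3 = 0.451250
I_{3,2} = (16·0.451250 − 0.453815) / 15 = 0.451079
(Column j=1 coincides with Simpson's rule on the same nodes.)

0.4511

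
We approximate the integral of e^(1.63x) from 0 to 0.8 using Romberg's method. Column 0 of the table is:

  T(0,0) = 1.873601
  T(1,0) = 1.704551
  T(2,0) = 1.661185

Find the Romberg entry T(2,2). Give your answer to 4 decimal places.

T(1,1) = (4·1.704551 − 1.873601) / 3 = 1.648201
T(2,1) = (4·1.661185 − 1.704551) / 3 = 1.646730
T(2,2) = 1.646730 + (1.646730 − 1.648201)/15 = 1.646632
(Column j=1 coincides with Simpson's rule on the same nodes.)

1.6466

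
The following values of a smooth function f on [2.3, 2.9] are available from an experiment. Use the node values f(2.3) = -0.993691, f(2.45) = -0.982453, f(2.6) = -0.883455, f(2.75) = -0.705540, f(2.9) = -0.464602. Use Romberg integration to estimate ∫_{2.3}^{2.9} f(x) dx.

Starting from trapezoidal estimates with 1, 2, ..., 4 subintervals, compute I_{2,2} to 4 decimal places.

I_{0,0} (trapezoid, 1 panel, h=0.6000): -0.437488
I_{1,0} (trapezoid, 2 panels, h=0.3000): -0.483780
I_{2,0} (trapezoid, 4 panels, h=0.1500): -0.495089
I_{1,1} = -0.483780 + (-0.483780 − (-0.437488))/3 = -0.499211
I_{2,1} = -0.495089 + (-0.495089 − (-0.483780))/3 = -0.498859
I_{2,2} = -0.498859 + (-0.498859 − (-0.499211))/15 = -0.498836

-0.4988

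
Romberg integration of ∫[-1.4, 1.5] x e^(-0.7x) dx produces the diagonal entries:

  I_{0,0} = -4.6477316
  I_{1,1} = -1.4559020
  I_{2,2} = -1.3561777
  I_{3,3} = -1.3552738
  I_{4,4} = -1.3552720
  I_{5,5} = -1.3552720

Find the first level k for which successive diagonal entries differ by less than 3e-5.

|I_{1,1} − I_{0,0}| = 3.1918296 ≥ 3e-5
|I_{2,2} − I_{1,1}| = 0.0997243 ≥ 3e-5
|I_{3,3} − I_{2,2}| = 0.0009039 ≥ 3e-5
|I_{4,4} − I_{3,3}| = 0.0000018 < 3e-5

k = 4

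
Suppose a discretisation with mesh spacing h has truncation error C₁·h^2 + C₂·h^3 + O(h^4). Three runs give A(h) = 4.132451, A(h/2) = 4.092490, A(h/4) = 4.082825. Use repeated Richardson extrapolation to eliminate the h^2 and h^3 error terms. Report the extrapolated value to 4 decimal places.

4.0797

First eliminate the h^2 term (factor 2^2 = 4):
  B₁ = (4·4.092490 − 4.132451)/3 = 4.079170
  B₂ = (4·4.082825 − 4.092490)/3 = 4.079603
Then eliminate the h^3 term (factor 2^3 = 8):
  (8·4.079603 − 4.079170)/7 = 4.079665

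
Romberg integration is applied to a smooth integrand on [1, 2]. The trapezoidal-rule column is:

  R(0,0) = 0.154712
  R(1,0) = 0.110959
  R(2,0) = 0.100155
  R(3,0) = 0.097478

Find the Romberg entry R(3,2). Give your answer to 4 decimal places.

R(2,1) = 0.100155 + (0.100155 − 0.110959)/3 = 0.096554
R(3,1) = 0.097478 + (0.097478 − 0.100155)/3 = 0.096586
R(3,2) = 0.096586 + (0.096586 − 0.096554)/15 = 0.096588
(Column j=1 coincides with Simpson's rule on the same nodes.)

0.0966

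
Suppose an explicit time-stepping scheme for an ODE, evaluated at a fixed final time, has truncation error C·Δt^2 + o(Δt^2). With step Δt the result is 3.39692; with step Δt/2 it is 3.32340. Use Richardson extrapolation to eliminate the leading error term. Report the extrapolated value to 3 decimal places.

Extrapolated value = (4·A(Δt/2) − A(Δt)) / (4 − 1)
= (4·3.32340 − 3.39692) / 3
= 9.89668 / 3 = 3.29889

3.299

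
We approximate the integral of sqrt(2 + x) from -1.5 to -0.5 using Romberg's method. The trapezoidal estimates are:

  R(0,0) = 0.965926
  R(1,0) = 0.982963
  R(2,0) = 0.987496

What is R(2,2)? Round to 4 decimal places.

0.9890

R(1,1) = 0.982963 + (0.982963 − 0.965926)/3 = 0.988642
R(2,1) = (4·0.987496 − 0.982963) / 3 = 0.989007
R(2,2) = 0.989007 + (0.989007 − 0.988642)/15 = 0.989031
(Column j=1 coincides with Simpson's rule on the same nodes.)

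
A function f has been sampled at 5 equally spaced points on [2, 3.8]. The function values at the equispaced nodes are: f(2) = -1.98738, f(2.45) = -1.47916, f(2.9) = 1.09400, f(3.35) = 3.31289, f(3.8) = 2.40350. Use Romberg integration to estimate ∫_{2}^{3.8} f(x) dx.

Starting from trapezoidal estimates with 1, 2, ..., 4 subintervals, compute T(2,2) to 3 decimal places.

1.494

T(0,0) (trapezoid, 1 panel, h=1.8000): 0.37451
T(1,0) (trapezoid, 2 panels, h=0.9000): 1.17185
T(2,0) (trapezoid, 4 panels, h=0.4500): 1.41111
T(1,1) = 1.17185 + (1.17185 − 0.37451)/3 = 1.43763
T(2,1) = 1.41111 + (1.41111 − 1.17185)/3 = 1.49086
T(2,2) = 1.49086 + (1.49086 − 1.43763)/15 = 1.49441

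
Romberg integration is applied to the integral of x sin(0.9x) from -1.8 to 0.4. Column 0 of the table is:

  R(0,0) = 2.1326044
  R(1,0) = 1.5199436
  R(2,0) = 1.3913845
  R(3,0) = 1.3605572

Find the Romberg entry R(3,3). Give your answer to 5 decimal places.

1.35039

R(1,1) = 1.5199436 + (1.5199436 − 2.1326044)/3 = 1.3157233
R(2,1) = (4·1.3913845 − 1.5199436) / 3 = 1.3485315
R(3,1) = 1.3605572 + (1.3605572 − 1.3913845)/3 = 1.3502814
R(2,2) = 1.3485315 + (1.3485315 − 1.3157233)/15 = 1.3507187
R(3,2) = 1.3502814 + (1.3502814 − 1.3485315)/15 = 1.3503981
R(3,3) = 1.3503981 + (1.3503981 − 1.3507187)/63 = 1.3503930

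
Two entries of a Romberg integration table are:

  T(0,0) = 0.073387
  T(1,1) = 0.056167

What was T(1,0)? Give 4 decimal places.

0.0605

From T(1,1) = (4·T(1,0) − T(0,0))/3, solve for T(1,0):
4·T(1,0) = 3·0.056167 + 0.073387 = 0.241888
T(1,0) = 0.060472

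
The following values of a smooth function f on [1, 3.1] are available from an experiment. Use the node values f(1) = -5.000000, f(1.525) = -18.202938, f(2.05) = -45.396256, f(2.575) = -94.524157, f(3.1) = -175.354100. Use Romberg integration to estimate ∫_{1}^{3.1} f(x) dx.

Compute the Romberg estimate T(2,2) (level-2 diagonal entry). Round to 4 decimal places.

-126.3384

T(0,0) (trapezoid, 1 panel, h=2.1000): -189.371805
T(1,0) (trapezoid, 2 panels, h=1.0500): -142.351971
T(2,0) (trapezoid, 4 panels, h=0.5250): -130.357711
T(1,1) = -142.351971 + (-142.351971 − (-189.371805))/3 = -126.678693
T(2,1) = -130.357711 + (-130.357711 − (-142.351971))/3 = -126.359624
T(2,2) = -126.359624 + (-126.359624 − (-126.678693))/15 = -126.338353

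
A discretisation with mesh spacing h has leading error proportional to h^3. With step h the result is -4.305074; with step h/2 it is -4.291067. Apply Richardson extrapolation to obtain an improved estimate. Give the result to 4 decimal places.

Extrapolated value = (8·A(h/2) − A(h)) / (8 − 1)
= (8·(-4.291067) − (-4.305074)) / 7
= -30.023462 / 7 = -4.289066

-4.2891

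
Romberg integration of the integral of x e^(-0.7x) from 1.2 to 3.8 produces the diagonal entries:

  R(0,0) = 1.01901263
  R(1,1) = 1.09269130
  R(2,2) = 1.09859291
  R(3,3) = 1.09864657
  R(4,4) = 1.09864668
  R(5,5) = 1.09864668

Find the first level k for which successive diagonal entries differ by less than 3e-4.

k = 3

|R(1,1) − R(0,0)| = 0.07367867 ≥ 3e-4
|R(2,2) − R(1,1)| = 0.00590161 ≥ 3e-4
|R(3,3) − R(2,2)| = 0.00005366 < 3e-4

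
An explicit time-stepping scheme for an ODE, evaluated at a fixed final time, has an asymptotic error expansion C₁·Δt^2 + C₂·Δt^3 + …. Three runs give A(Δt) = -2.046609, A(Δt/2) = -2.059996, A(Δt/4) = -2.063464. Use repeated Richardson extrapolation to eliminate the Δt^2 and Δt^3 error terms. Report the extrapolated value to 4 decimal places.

-2.0646

First eliminate the Δt^2 term (factor 2^2 = 4):
  B₁ = (4·(-2.059996) − (-2.046609))/3 = -2.064458
  B₂ = (4·(-2.063464) − (-2.059996))/3 = -2.064620
Then eliminate the Δt^3 term (factor 2^3 = 8):
  (8·(-2.064620) − (-2.064458))/7 = -2.064643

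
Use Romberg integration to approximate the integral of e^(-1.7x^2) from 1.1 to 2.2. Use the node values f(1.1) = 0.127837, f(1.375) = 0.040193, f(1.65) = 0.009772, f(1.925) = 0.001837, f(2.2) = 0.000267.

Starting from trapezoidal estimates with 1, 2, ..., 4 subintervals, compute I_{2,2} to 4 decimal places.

I_{0,0} (trapezoid, 1 panel, h=1.1000): 0.070457
I_{1,0} (trapezoid, 2 panels, h=0.5500): 0.040603
I_{2,0} (trapezoid, 4 panels, h=0.2750): 0.031860
I_{1,1} = 0.040603 + (0.040603 − 0.070457)/3 = 0.030652
I_{2,1} = 0.031860 + (0.031860 − 0.040603)/3 = 0.028946
I_{2,2} = 0.028946 + (0.028946 − 0.030652)/15 = 0.028832

0.0288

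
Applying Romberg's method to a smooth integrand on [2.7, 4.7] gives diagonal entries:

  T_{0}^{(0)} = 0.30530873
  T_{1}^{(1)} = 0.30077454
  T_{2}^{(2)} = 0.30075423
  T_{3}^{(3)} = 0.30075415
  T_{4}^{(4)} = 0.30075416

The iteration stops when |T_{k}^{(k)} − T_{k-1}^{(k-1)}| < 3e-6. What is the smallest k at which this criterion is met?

|T_{1}^{(1)} − T_{0}^{(0)}| = 0.00453419 ≥ 3e-6
|T_{2}^{(2)} − T_{1}^{(1)}| = 0.00002031 ≥ 3e-6
|T_{3}^{(3)} − T_{2}^{(2)}| = 0.00000008 < 3e-6

k = 3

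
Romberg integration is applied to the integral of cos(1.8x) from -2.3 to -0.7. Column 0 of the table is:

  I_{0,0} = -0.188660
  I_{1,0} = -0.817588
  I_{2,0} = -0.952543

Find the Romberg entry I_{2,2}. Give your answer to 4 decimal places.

-0.9955

I_{1,1} = (4·(-0.817588) − (-0.188660)) / 3 = -1.027231
I_{2,1} = -0.952543 + (-0.952543 − (-0.817588))/3 = -0.997528
I_{2,2} = (16·(-0.997528) − (-1.027231)) / 15 = -0.995548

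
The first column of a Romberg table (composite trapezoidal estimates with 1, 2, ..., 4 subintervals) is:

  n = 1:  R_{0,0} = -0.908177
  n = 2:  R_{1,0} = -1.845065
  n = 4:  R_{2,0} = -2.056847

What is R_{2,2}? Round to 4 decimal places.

-2.1254

Richardson extrapolation on the trapezoidal column (denominator 4−1=3):
R_{1,1} = (4·(-1.845065) − (-0.908177)) / 3 = -2.157361
R_{2,1} = -2.056847 + (-2.056847 − (-1.845065))/3 = -2.127441
R_{2,2} = -2.127441 + (-2.127441 − (-2.157361))/15 = -2.125446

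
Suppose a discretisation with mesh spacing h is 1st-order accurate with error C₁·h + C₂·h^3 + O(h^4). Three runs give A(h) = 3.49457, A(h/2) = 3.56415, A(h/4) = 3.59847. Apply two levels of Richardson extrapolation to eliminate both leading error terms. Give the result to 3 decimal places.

First eliminate the h term (factor 2^1 = 2):
  B₁ = (2·3.56415 − 3.49457)/1 = 3.63373
  B₂ = (2·3.59847 − 3.56415)/1 = 3.63279
Then eliminate the h^3 term (factor 2^3 = 8):
  (8·3.63279 − 3.63373)/7 = 3.63266

3.633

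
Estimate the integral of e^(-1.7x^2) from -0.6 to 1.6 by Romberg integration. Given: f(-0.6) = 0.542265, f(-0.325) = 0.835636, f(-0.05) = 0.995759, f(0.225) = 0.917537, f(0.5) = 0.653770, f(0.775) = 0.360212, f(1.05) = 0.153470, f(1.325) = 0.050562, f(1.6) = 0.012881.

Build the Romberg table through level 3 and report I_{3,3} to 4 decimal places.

1.1741

I_{0,0} (trapezoid, 1 panel, h=2.2000): 0.610661
I_{1,0} (trapezoid, 2 panels, h=1.1000): 1.024477
I_{2,0} (trapezoid, 4 panels, h=0.5500): 1.144315
I_{3,0} (trapezoid, 8 panels, h=0.2750): 1.167243
I_{1,1} = 1.024477 + (1.024477 − 0.610661)/3 = 1.162416
I_{2,1} = 1.144315 + (1.144315 − 1.024477)/3 = 1.184261
I_{3,1} = 1.167243 + (1.167243 − 1.144315)/3 = 1.174886
I_{2,2} = 1.184261 + (1.184261 − 1.162416)/15 = 1.185717
I_{3,2} = 1.174886 + (1.174886 − 1.184261)/15 = 1.174261
I_{3,3} = 1.174261 + (1.174261 − 1.185717)/63 = 1.174079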